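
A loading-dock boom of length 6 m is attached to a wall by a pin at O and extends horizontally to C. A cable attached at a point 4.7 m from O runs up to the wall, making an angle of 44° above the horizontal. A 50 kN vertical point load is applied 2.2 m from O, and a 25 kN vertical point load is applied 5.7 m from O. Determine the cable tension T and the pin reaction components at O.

T = 77.34 kN, O_x = 55.63 kN, O_y = 21.28 kN

ΣM about O: T·sin44°·4.7 − 50·2.2 − 25·5.7 = 0 → T = 252.5/(4.7·0.694658) = 77.3379 ≈ 77.34 kN.
ΣF_x = 0: O_x − T·cos44° = 0 → O_x = 77.3379 × 0.71934 = 55.63 kN.
ΣF_y = 0: O_y + T·sin44° − 50 − 25 = 0 → O_y = 75 − 77.3379 × 0.694658 = 21.28 kN.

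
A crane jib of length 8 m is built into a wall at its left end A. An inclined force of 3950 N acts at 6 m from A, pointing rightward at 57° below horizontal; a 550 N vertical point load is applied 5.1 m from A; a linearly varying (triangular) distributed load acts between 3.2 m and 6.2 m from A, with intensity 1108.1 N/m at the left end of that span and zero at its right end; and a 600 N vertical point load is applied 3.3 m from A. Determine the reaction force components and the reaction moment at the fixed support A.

Resultant of the triangular load: ½ × 1108.1 × 3 = 1662.15 N, acting at 4.2 m from A (one-third of the span from the peak).
ΣF_x = 0: A_x + 3950·cos57° = 0 → A_x = -2151 N.
ΣF_y = 0: A_y − 3950·sin57° − 550 − ½·1108.1·3 − 600 = 0 → A_y = 6125 N.
ΣM about A: M_A − 3950·sin57°·6 − 550·5.1 − (½·1108.1·3)·4.2 − 600·3.3 = 0 → M_A = 31640 N·m.

A_x = -2151 N, A_y = 6125 N, M_A = 31640 N·m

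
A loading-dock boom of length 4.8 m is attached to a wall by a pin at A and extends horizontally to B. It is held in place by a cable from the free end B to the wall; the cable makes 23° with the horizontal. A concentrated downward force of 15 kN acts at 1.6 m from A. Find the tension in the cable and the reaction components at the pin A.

T = 12.80 kN, A_x = 11.78 kN, A_y = 10.00 kN

ΣM about A: T·sin23°·4.8 − 15·1.6 = 0 → T = 24/(4.8·0.390731) = 12.7965 ≈ 12.80 kN.
ΣF_x = 0: A_x − T·cos23° = 0 → A_x = 12.7965 × 0.920505 = 11.78 kN.
ΣF_y = 0: A_y + T·sin23° − 15 = 0 → A_y = 15 − 12.7965 × 0.390731 = 10.00 kN.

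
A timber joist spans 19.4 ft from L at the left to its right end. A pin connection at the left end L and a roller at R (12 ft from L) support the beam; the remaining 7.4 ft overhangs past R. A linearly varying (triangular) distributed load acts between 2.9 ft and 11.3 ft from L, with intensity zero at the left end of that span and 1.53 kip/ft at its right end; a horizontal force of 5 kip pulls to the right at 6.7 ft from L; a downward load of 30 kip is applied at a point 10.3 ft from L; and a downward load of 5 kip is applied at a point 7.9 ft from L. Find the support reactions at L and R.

Resultant of the triangular load: ½ × 1.53 × 8.4 = 6.426 kip, acting at 8.5 ft from L (one-third of the span from the peak).
Moments about L: R_y·12 − (½·1.53·8.4)·8.5 − 30·10.3 − 5·7.9 = 0 → R_y = 403.121/12 = 33.5934 ≈ 33.59 kip.
ΣF_y = 0: L_y + 33.5934 − ½·1.53·8.4 − 30 − 5 = 0 → L_y = 7.833 kip.
ΣF_x = 0: L_x + 5 = 0 → L_x = -5.000 kip.

L_x = -5.000 kip, L_y = 7.833 kip, R_y = 33.59 kip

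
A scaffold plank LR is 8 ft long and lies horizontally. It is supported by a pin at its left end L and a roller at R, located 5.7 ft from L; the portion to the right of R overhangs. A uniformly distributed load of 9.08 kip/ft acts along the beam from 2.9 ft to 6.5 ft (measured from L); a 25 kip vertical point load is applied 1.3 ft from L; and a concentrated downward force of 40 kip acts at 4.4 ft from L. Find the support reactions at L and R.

Resultant of the distributed load: 9.08 × 3.6 = 32.688 kip at 4.7 ft from L.
Moments about L: R_y·5.7 − (9.08·3.6)·4.7 − 25·1.3 − 40·4.4 = 0 → R_y = 362.1336/5.7 = 63.5322 ≈ 63.53 kip.
ΣF_y = 0: L_y + 63.5322 − 9.08·3.6 − 25 − 40 = 0 → L_y = 34.16 kip.
ΣF_x = 0: no horizontal applied forces, so L_x = 0.

L_x = 0, L_y = 34.16 kip, R_y = 63.53 kip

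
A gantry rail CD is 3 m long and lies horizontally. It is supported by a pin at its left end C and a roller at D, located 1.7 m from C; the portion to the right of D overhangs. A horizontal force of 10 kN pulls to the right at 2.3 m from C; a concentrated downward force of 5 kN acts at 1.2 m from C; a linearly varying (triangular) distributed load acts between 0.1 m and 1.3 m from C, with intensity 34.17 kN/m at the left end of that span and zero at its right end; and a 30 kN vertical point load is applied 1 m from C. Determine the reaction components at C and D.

C_x = -10.00 kN, C_y = 28.30 kN, D_y = 27.21 kN

Resultant of the triangular load: ½ × 34.17 × 1.2 = 20.502 kN, acting at 0.5 m from C (one-third of the span from the peak).
ΣM about C: D_y·1.7 − 5·1.2 − (½·34.17·1.2)·0.5 − 30·1 = 0 → D_y = 46.251/1.7 = 27.2065 ≈ 27.21 kN.
ΣF_y = 0: C_y + 27.2065 − 5 − ½·34.17·1.2 − 30 = 0 → C_y = 28.30 kN.
ΣF_x = 0: C_x + 10 = 0 → C_x = -10.00 kN.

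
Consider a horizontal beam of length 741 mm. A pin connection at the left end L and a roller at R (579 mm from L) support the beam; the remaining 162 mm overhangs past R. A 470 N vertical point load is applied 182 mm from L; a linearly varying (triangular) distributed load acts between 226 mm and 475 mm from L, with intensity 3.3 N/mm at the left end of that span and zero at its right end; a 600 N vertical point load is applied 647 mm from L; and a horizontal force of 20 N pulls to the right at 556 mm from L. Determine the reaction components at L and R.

Resultant of the triangular load: ½ × 3.3 × 249 = 410.85 N, acting at 309 mm from L (one-third of the span from the peak).
Taking moments about L: R_y·579 − 470·182 − (½·3.3·249)·309 − 600·647 = 0 → R_y = 600692.65/579 = 1037.47 ≈ 1037 N.
ΣF_y = 0: L_y + 1037.47 − 470 − ½·3.3·249 − 600 = 0 → L_y = 443.4 N.
ΣF_x = 0: L_x + 20 = 0 → L_x = -20.00 N.

L_x = -20.00 N, L_y = 443.4 N, R_y = 1037 N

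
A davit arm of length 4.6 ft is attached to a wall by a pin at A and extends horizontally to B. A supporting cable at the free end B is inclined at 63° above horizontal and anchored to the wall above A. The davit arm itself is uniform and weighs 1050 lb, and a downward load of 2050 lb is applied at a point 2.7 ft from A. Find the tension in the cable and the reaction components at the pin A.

T = 1940 lb, A_x = 880.6 lb, A_y = 1372 lb

ΣM about A: T·sin63°·4.6 − 1050·2.3 − 2050·2.7 = 0 → T = 7950/(4.6·0.891007) = 1939.67 ≈ 1940 lb.
ΣF_x = 0: A_x − T·cos63° = 0 → A_x = 1939.67 × 0.45399 = 880.6 lb.
ΣF_y = 0: A_y + T·sin63° − 1050 − 2050 = 0 → A_y = 3100 − 1939.67 × 0.891007 = 1372 lb.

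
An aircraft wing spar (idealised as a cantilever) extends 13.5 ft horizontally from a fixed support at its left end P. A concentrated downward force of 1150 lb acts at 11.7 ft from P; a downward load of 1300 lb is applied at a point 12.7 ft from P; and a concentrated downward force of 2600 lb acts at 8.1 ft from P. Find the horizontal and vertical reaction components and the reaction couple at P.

ΣF_x = 0: P_x = 0.
ΣF_y = 0: P_y − 1150 − 1300 − 2600 = 0 → P_y = 5050 lb.
ΣM about P: M_P − 1150·11.7 − 1300·12.7 − 2600·8.1 = 0 → M_P = 51020 lb·ft.

P_x = 0, P_y = 5050 lb, M_P = 51020 lb·ft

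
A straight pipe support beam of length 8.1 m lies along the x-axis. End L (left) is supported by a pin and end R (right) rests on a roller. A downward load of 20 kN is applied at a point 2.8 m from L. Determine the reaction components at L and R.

ΣM about L: R_y·8.1 − 20·2.8 = 0 → R_y = 56/8.1 = 6.91358 ≈ 6.914 kN.
ΣF_y = 0: L_y + 6.91358 − 20 = 0 → L_y = 13.09 kN.
ΣF_x = 0: no horizontal applied forces, so L_x = 0.

L_x = 0, L_y = 13.09 kN, R_y = 6.914 kN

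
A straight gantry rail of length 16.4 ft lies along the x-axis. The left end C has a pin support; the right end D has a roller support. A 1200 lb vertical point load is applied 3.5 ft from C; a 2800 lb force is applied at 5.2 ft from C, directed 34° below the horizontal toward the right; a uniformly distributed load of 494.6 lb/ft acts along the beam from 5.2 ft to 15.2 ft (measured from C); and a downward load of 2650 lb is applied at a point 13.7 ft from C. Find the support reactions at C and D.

Resultant of the distributed load: 494.6 × 10 = 4946 lb at 10.2 ft from C.
ΣM about C: D_y·16.4 − 1200·3.5 − 2800·sin34°·5.2 − (494.6·10)·10.2 − 2650·13.7 = 0 → D_y = 99096/16.4 = 6042.44 ≈ 6042 lb.
ΣF_y = 0: C_y + 6042.44 − 1200 − 2800·sin34° − 494.6·10 − 2650 = 0 → C_y = 4319 lb.
ΣF_x = 0: C_x + 2800·cos34° = 0 → C_x = -2321 lb.

C_x = -2321 lb, C_y = 4319 lb, D_y = 6042 lb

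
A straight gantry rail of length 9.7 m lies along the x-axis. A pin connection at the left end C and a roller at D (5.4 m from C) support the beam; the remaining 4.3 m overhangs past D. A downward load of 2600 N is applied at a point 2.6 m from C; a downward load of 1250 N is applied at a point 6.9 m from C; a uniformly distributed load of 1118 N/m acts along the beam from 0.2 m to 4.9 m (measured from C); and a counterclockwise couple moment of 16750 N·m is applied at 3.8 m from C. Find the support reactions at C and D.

Resultant of the distributed load: 1118 × 4.7 = 5254.6 N at 2.55 m from C.
Taking moments about C: D_y·5.4 − 2600·2.6 − 1250·6.9 − (1118·4.7)·2.55 + 16750 = 0 → D_y = 12034.23/5.4 = 2228.56 ≈ 2229 N.
ΣF_y = 0: C_y + 2228.56 − 2600 − 1250 − 1118·4.7 = 0 → C_y = 6876 N.
ΣF_x = 0: no horizontal applied forces, so C_x = 0.

C_x = 0, C_y = 6876 N, D_y = 2229 N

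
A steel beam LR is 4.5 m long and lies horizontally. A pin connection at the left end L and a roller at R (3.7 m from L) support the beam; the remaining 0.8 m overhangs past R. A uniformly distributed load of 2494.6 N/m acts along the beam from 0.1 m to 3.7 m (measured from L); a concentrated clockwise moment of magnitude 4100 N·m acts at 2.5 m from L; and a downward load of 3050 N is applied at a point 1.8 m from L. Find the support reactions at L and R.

L_x = 0, L_y = 4827 N, R_y = 7204 N

Resultant of the distributed load: 2494.6 × 3.6 = 8980.56 N at 1.9 m from L.
ΣM about L: R_y·3.7 − (2494.6·3.6)·1.9 − 4100 − 3050·1.8 = 0 → R_y = 26653.064/3.7 = 7203.53 ≈ 7204 N.
ΣF_y = 0: L_y + 7203.53 − 2494.6·3.6 − 3050 = 0 → L_y = 4827 N.
ΣF_x = 0: no horizontal applied forces, so L_x = 0.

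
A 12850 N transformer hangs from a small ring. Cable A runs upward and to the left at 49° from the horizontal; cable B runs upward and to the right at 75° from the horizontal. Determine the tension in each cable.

ΣF_x = 0: −T_A·cos49° + T_B·cos75° = 0 → T_B = 2.53482·T_A.
ΣF_y = 0: T_A·sin49° + T_B·sin75° = 12850.
Substitute: T_A·(0.75471 + 2.53482·0.965926) = 12850 → T_A = 4011.67 ≈ 4012 N.
Then T_B = 2.53482 × 4011.67 = 10170 N.

T_A = 4012 N, T_B = 10170 N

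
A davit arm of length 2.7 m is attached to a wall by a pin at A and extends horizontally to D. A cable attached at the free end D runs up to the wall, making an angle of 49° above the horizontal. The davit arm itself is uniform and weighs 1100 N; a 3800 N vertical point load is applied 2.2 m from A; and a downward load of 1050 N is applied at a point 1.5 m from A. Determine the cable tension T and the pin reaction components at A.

ΣM about A: T·sin49°·2.7 − 1100·1.35 − 3800·2.2 − 1050·1.5 = 0 → T = 11420/(2.7·0.75471) = 5604.31 ≈ 5604 N.
ΣF_x = 0: A_x − T·cos49° = 0 → A_x = 5604.31 × 0.656059 = 3677 N.
ΣF_y = 0: A_y + T·sin49° − 1100 − 3800 − 1050 = 0 → A_y = 5950 − 5604.31 × 0.75471 = 1720 N.

T = 5604 N, A_x = 3677 N, A_y = 1720 N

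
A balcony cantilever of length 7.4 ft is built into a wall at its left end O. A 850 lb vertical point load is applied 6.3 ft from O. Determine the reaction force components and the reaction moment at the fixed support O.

O_x = 0, O_y = 850.0 lb, M_O = 5355 lb·ft

ΣF_x = 0: O_x = 0.
ΣF_y = 0: O_y − 850 = 0 → O_y = 850.0 lb.
ΣM about O: M_O − 850·6.3 = 0 → M_O = 5355 lb·ft.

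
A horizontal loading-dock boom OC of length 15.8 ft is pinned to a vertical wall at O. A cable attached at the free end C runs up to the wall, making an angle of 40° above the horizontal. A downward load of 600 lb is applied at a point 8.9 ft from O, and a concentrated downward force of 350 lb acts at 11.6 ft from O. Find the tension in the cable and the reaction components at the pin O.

ΣM about O: T·sin40°·15.8 − 600·8.9 − 350·11.6 = 0 → T = 9400/(15.8·0.642788) = 925.557 ≈ 925.6 lb.
ΣF_x = 0: O_x − T·cos40° = 0 → O_x = 925.557 × 0.766044 = 709.0 lb.
ΣF_y = 0: O_y + T·sin40° − 600 − 350 = 0 → O_y = 950 − 925.557 × 0.642788 = 355.1 lb.

T = 925.6 lb, O_x = 709.0 lb, O_y = 355.1 lb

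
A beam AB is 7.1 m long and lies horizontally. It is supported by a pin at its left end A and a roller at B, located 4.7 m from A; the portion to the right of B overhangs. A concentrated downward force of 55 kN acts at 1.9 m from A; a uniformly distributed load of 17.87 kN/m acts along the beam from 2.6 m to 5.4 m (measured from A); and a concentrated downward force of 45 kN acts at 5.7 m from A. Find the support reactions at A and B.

A_x = 0, A_y = 30.64 kN, B_y = 119.4 kN

Resultant of the distributed load: 17.87 × 2.8 = 50.036 kN at 4 m from A.
ΣM about A: B_y·4.7 − 55·1.9 − (17.87·2.8)·4 − 45·5.7 = 0 → B_y = 561.144/4.7 = 119.392 ≈ 119.4 kN.
ΣF_y = 0: A_y + 119.392 − 55 − 17.87·2.8 − 45 = 0 → A_y = 30.64 kN.
ΣF_x = 0: no horizontal applied forces, so A_x = 0.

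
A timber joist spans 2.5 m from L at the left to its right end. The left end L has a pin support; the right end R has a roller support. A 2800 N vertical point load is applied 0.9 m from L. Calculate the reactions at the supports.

L_x = 0, L_y = 1792 N, R_y = 1008 N

ΣM about L: R_y·2.5 − 2800·0.9 = 0 → R_y = 2520/2.5 = 1008 N.
ΣF_y = 0: L_y + 1008 − 2800 = 0 → L_y = 1792 N.
ΣF_x = 0: no horizontal applied forces, so L_x = 0.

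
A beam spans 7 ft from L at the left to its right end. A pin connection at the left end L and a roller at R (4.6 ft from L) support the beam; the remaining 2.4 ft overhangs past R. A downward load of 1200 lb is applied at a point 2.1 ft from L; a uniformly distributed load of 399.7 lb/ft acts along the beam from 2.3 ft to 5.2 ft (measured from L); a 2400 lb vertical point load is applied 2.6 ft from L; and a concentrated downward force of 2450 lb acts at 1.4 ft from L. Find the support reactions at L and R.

Resultant of the distributed load: 399.7 × 2.9 = 1159.13 lb at 3.75 ft from L.
Taking moments about L: R_y·4.6 − 1200·2.1 − (399.7·2.9)·3.75 − 2400·2.6 − 2450·1.4 = 0 → R_y = 16536.7375/4.6 = 3594.94 ≈ 3595 lb.
ΣF_y = 0: L_y + 3594.94 − 1200 − 399.7·2.9 − 2400 − 2450 = 0 → L_y = 3614 lb.
ΣF_x = 0: no horizontal applied forces, so L_x = 0.

L_x = 0, L_y = 3614 lb, R_y = 3595 lb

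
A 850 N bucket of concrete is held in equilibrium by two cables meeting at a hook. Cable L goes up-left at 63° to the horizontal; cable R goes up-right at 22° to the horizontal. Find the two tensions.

T_L = 791.1 N, T_R = 387.4 N

ΣF_x = 0: −T_L·cos63° + T_R·cos22° = 0 → T_R = 0.489645·T_L.
ΣF_y = 0: T_L·sin63° + T_R·sin22° = 850.
Substitute: T_L·(0.891007 + 0.489645·0.374607) = 850 → T_L = 791.116 ≈ 791.1 N.
Then T_R = 0.489645 × 791.116 = 387.4 N.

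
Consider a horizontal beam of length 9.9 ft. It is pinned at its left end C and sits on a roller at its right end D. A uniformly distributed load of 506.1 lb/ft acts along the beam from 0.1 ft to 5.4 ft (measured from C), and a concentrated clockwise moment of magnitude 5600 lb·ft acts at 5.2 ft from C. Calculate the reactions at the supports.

Resultant of the distributed load: 506.1 × 5.3 = 2682.33 lb at 2.75 ft from C.
ΣM about C: D_y·9.9 − (506.1·5.3)·2.75 − 5600 = 0 → D_y = 12976.4075/9.9 = 1310.75 ≈ 1311 lb.
ΣF_y = 0: C_y + 1310.75 − 506.1·5.3 = 0 → C_y = 1372 lb.
ΣF_x = 0: no horizontal applied forces, so C_x = 0.

C_x = 0, C_y = 1372 lb, D_y = 1311 lb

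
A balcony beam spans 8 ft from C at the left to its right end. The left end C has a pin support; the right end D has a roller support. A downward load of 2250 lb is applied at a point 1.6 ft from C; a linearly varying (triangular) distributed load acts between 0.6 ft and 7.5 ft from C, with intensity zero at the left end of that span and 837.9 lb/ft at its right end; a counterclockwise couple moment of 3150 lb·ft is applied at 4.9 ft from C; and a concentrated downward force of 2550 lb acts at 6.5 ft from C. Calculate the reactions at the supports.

Resultant of the triangular load: ½ × 837.9 × 6.9 = 2890.755 lb, acting at 5.2 ft from C (one-third of the span from the peak).
Moments about C: D_y·8 − 2250·1.6 − (½·837.9·6.9)·5.2 + 3150 − 2550·6.5 = 0 → D_y = 32056.926/8 = 4007.12 ≈ 4007 lb.
ΣF_y = 0: C_y + 4007.12 − 2250 − ½·837.9·6.9 − 2550 = 0 → C_y = 3684 lb.
ΣF_x = 0: no horizontal applied forces, so C_x = 0.

C_x = 0, C_y = 3684 lb, D_y = 4007 lb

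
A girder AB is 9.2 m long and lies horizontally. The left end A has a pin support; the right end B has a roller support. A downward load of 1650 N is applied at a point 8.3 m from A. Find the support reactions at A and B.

Taking moments about A: B_y·9.2 − 1650·8.3 = 0 → B_y = 13695/9.2 = 1488.59 ≈ 1489 N.
ΣF_y = 0: A_y + 1488.59 − 1650 = 0 → A_y = 161.4 N.
ΣF_x = 0: no horizontal applied forces, so A_x = 0.

A_x = 0, A_y = 161.4 N, B_y = 1489 N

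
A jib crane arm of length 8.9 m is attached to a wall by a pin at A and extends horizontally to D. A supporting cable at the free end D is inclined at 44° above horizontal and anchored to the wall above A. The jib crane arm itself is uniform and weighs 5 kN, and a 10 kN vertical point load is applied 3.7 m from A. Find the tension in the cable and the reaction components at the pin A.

T = 9.584 kN, A_x = 6.894 kN, A_y = 8.343 kN

ΣM about A: T·sin44°·8.9 − 5·4.45 − 10·3.7 = 0 → T = 59.25/(8.9·0.694658) = 9.58357 ≈ 9.584 kN.
ΣF_x = 0: A_x − T·cos44° = 0 → A_x = 9.58357 × 0.71934 = 6.894 kN.
ΣF_y = 0: A_y + T·sin44° − 5 − 10 = 0 → A_y = 15 − 9.58357 × 0.694658 = 8.343 kN.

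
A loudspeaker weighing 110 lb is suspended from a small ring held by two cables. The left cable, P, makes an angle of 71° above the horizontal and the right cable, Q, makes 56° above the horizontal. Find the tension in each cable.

T_P = 77.02 lb, T_Q = 44.84 lb

ΣF_x = 0: −T_P·cos71° + T_Q·cos56° = 0 → T_Q = 0.582211·T_P.
ΣF_y = 0: T_P·sin71° + T_Q·sin56° = 110.
Substitute: T_P·(0.945519 + 0.582211·0.829038) = 110 → T_P = 77.0203 ≈ 77.02 lb.
Then T_Q = 0.582211 × 77.0203 = 44.84 lb.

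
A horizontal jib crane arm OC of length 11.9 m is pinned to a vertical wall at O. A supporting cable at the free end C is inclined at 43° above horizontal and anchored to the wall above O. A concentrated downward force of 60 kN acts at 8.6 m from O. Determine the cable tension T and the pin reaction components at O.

T = 63.58 kN, O_x = 46.50 kN, O_y = 16.64 kN

ΣM about O: T·sin43°·11.9 − 60·8.6 = 0 → T = 516/(11.9·0.681998) = 63.5799 ≈ 63.58 kN.
ΣF_x = 0: O_x − T·cos43° = 0 → O_x = 63.5799 × 0.731354 = 46.50 kN.
ΣF_y = 0: O_y + T·sin43° − 60 = 0 → O_y = 60 − 63.5799 × 0.681998 = 16.64 kN.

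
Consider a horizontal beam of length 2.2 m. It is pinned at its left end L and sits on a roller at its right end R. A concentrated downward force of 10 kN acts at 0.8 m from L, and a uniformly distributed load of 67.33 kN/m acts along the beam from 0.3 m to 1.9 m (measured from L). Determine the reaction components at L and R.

Resultant of the distributed load: 67.33 × 1.6 = 107.728 kN at 1.1 m from L.
ΣM about L: R_y·2.2 − 10·0.8 − (67.33·1.6)·1.1 = 0 → R_y = 126.5008/2.2 = 57.5004 ≈ 57.50 kN.
ΣF_y = 0: L_y + 57.5004 − 10 − 67.33·1.6 = 0 → L_y = 60.23 kN.
ΣF_x = 0: no horizontal applied forces, so L_x = 0.

L_x = 0, L_y = 60.23 kN, R_y = 57.50 kN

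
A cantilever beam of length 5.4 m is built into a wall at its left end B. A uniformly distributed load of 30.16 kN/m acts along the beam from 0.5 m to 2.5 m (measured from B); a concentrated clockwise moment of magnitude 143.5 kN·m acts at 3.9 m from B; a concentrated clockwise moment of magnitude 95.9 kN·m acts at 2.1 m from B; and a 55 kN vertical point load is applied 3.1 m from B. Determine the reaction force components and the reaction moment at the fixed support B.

Resultant of the distributed load: 30.16 × 2 = 60.32 kN at 1.5 m from B.
ΣF_x = 0: B_x = 0.
ΣF_y = 0: B_y − 30.16·2 − 55 = 0 → B_y = 115.3 kN.
ΣM about B: M_B − (30.16·2)·1.5 − 143.5 − 95.9 − 55·3.1 = 0 → M_B = 500.4 kN·m.

B_x = 0, B_y = 115.3 kN, M_B = 500.4 kN·m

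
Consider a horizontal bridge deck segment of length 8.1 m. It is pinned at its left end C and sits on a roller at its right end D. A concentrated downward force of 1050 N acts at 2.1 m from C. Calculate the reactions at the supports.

Moments about C: D_y·8.1 − 1050·2.1 = 0 → D_y = 2205/8.1 = 272.222 ≈ 272.2 N.
ΣF_y = 0: C_y + 272.222 − 1050 = 0 → C_y = 777.8 N.
ΣF_x = 0: no horizontal applied forces, so C_x = 0.

C_x = 0, C_y = 777.8 N, D_y = 272.2 N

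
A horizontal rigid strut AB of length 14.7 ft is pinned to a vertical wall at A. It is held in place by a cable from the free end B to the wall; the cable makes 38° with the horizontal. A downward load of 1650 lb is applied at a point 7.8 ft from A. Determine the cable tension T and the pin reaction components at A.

ΣM about A: T·sin38°·14.7 − 1650·7.8 = 0 → T = 12870/(14.7·0.615661) = 1422.07 ≈ 1422 lb.
ΣF_x = 0: A_x − T·cos38° = 0 → A_x = 1422.07 × 0.788011 = 1121 lb.
ΣF_y = 0: A_y + T·sin38° − 1650 = 0 → A_y = 1650 − 1422.07 × 0.615661 = 774.5 lb.

T = 1422 lb, A_x = 1121 lb, A_y = 774.5 lb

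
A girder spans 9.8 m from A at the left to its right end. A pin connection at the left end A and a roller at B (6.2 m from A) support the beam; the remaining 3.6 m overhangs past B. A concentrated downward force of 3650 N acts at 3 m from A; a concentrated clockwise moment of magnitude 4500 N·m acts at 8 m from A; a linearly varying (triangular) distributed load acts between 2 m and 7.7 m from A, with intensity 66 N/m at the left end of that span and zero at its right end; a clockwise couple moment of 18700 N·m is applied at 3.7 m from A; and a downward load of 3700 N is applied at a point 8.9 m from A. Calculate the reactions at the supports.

Resultant of the triangular load: ½ × 66 × 5.7 = 188.1 N, acting at 3.9 m from A (one-third of the span from the peak).
Moments about A: B_y·6.2 − 3650·3 − 4500 − (½·66·5.7)·3.9 − 18700 − 3700·8.9 = 0 → B_y = 67813.59/6.2 = 10937.7 ≈ 10940 N.
ΣF_y = 0: A_y + 10937.7 − 3650 − ½·66·5.7 − 3700 = 0 → A_y = -3400 N.
ΣF_x = 0: no horizontal applied forces, so A_x = 0.

A_x = 0, A_y = -3400 N, B_y = 10940 N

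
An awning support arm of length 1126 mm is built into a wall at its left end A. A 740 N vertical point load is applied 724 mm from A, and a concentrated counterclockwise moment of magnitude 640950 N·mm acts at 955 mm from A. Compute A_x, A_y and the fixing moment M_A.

A_x = 0, A_y = 740.0 N, M_A = -105200 N·mm

ΣF_x = 0: A_x = 0.
ΣF_y = 0: A_y − 740 = 0 → A_y = 740.0 N.
ΣM about A: M_A − 740·724 + 640950 = 0 → M_A = -105200 N·mm.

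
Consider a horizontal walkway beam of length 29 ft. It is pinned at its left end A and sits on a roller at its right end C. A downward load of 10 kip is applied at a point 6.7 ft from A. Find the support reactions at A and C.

A_x = 0, A_y = 7.690 kip, C_y = 2.310 kip

Moments about A: C_y·29 − 10·6.7 = 0 → C_y = 67/29 = 2.31034 ≈ 2.310 kip.
ΣF_y = 0: A_y + 2.31034 − 10 = 0 → A_y = 7.690 kip.
ΣF_x = 0: no horizontal applied forces, so A_x = 0.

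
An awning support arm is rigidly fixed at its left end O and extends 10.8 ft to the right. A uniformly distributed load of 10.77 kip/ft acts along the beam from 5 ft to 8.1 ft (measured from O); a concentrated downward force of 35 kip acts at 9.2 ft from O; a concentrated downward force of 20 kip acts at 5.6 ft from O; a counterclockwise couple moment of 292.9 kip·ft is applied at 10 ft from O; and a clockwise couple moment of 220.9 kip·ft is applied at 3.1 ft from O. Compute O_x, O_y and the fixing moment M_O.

O_x = 0, O_y = 88.39 kip, M_O = 580.7 kip·ft

Resultant of the distributed load: 10.77 × 3.1 = 33.387 kip at 6.55 ft from O.
ΣF_x = 0: O_x = 0.
ΣF_y = 0: O_y − 10.77·3.1 − 35 − 20 = 0 → O_y = 88.39 kip.
ΣM about O: M_O − (10.77·3.1)·6.55 − 35·9.2 − 20·5.6 + 292.9 − 220.9 = 0 → M_O = 580.7 kip·ft.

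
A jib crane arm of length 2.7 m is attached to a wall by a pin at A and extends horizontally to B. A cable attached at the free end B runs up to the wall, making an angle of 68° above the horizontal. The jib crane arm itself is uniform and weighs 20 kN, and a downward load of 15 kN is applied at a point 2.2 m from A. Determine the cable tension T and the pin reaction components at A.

ΣM about A: T·sin68°·2.7 − 20·1.35 − 15·2.2 = 0 → T = 60/(2.7·0.927184) = 23.9674 ≈ 23.97 kN.
ΣF_x = 0: A_x − T·cos68° = 0 → A_x = 23.9674 × 0.374607 = 8.978 kN.
ΣF_y = 0: A_y + T·sin68° − 20 − 15 = 0 → A_y = 35 − 23.9674 × 0.927184 = 12.78 kN.

T = 23.97 kN, A_x = 8.978 kN, A_y = 12.78 kN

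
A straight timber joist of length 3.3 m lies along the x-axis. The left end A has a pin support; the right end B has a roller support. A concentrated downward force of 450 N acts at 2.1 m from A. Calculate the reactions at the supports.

A_x = 0, A_y = 163.6 N, B_y = 286.4 N

Moments about A: B_y·3.3 − 450·2.1 = 0 → B_y = 945/3.3 = 286.364 ≈ 286.4 N.
ΣF_y = 0: A_y + 286.364 − 450 = 0 → A_y = 163.6 N.
ΣF_x = 0: no horizontal applied forces, so A_x = 0.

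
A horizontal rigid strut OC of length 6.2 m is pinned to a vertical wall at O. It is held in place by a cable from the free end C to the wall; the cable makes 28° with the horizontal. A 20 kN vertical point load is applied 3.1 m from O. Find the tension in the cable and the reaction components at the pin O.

T = 21.30 kN, O_x = 18.81 kN, O_y = 10.00 kN

ΣM about O: T·sin28°·6.2 − 20·3.1 = 0 → T = 62/(6.2·0.469472) = 21.3005 ≈ 21.30 kN.
ΣF_x = 0: O_x − T·cos28° = 0 → O_x = 21.3005 × 0.882948 = 18.81 kN.
ΣF_y = 0: O_y + T·sin28° − 20 = 0 → O_y = 20 − 21.3005 × 0.469472 = 10.00 kN.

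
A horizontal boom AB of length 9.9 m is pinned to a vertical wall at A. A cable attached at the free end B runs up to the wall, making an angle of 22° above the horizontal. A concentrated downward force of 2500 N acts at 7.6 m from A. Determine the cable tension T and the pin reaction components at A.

T = 5123 N, A_x = 4750 N, A_y = 580.8 N

ΣM about A: T·sin22°·9.9 − 2500·7.6 = 0 → T = 19000/(9.9·0.374607) = 5123.21 ≈ 5123 N.
ΣF_x = 0: A_x − T·cos22° = 0 → A_x = 5123.21 × 0.927184 = 4750 N.
ΣF_y = 0: A_y + T·sin22° − 2500 = 0 → A_y = 2500 − 5123.21 × 0.374607 = 580.8 N.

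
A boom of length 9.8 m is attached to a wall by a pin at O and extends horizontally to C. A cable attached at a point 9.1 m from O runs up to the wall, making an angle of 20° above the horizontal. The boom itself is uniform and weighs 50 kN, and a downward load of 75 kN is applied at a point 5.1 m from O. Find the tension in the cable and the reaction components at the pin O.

ΣM about O: T·sin20°·9.1 − 50·4.9 − 75·5.1 = 0 → T = 627.5/(9.1·0.34202) = 201.614 ≈ 201.6 kN.
ΣF_x = 0: O_x − T·cos20° = 0 → O_x = 201.614 × 0.939693 = 189.5 kN.
ΣF_y = 0: O_y + T·sin20° − 50 − 75 = 0 → O_y = 125 − 201.614 × 0.34202 = 56.04 kN.

T = 201.6 kN, O_x = 189.5 kN, O_y = 56.04 kN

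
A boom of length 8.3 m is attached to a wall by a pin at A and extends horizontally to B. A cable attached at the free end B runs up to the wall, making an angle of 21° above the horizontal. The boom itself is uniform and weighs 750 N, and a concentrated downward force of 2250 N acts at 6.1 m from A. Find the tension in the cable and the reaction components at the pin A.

ΣM about A: T·sin21°·8.3 − 750·4.15 − 2250·6.1 = 0 → T = 16837.5/(8.3·0.358368) = 5660.7 ≈ 5661 N.
ΣF_x = 0: A_x − T·cos21° = 0 → A_x = 5660.7 × 0.93358 = 5285 N.
ΣF_y = 0: A_y + T·sin21° − 750 − 2250 = 0 → A_y = 3000 − 5660.7 × 0.358368 = 971.4 N.

T = 5661 N, A_x = 5285 N, A_y = 971.4 N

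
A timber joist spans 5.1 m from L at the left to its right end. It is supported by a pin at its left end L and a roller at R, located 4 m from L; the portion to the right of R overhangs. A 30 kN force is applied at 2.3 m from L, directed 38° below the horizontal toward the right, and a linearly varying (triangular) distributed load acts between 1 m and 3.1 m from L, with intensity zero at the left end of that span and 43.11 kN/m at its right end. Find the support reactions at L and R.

L_x = -23.64 kN, L_y = 25.96 kN, R_y = 37.78 kN

Resultant of the triangular load: ½ × 43.11 × 2.1 = 45.2655 kN, acting at 2.4 m from L (one-third of the span from the peak).
ΣM about L: R_y·4 − 30·sin38°·2.3 − (½·43.11·2.1)·2.4 = 0 → R_y = 151.118/4 = 37.7795 ≈ 37.78 kN.
ΣF_y = 0: L_y + 37.7795 − 30·sin38° − ½·43.11·2.1 = 0 → L_y = 25.96 kN.
ΣF_x = 0: L_x + 30·cos38° = 0 → L_x = -23.64 kN.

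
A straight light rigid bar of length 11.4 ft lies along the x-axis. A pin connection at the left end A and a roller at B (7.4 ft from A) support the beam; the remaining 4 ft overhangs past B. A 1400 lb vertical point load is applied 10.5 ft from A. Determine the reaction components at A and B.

Moments about A: B_y·7.4 − 1400·10.5 = 0 → B_y = 14700/7.4 = 1986.49 ≈ 1986 lb.
ΣF_y = 0: A_y + 1986.49 − 1400 = 0 → A_y = -586.5 lb.
ΣF_x = 0: no horizontal applied forces, so A_x = 0.

A_x = 0, A_y = -586.5 lb, B_y = 1986 lb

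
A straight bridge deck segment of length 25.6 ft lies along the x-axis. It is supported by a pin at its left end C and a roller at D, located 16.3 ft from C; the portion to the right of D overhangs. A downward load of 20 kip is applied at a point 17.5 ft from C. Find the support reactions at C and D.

Taking moments about C: D_y·16.3 − 20·17.5 = 0 → D_y = 350/16.3 = 21.4724 ≈ 21.47 kip.
ΣF_y = 0: C_y + 21.4724 − 20 = 0 → C_y = -1.472 kip.
ΣF_x = 0: no horizontal applied forces, so C_x = 0.

C_x = 0, C_y = -1.472 kip, D_y = 21.47 kip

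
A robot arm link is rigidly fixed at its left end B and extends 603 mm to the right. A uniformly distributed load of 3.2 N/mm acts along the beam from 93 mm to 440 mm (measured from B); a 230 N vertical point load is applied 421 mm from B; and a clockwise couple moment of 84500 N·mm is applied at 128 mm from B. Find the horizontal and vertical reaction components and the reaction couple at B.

Resultant of the distributed load: 3.2 × 347 = 1110.4 N at 266.5 mm from B.
ΣF_x = 0: B_x = 0.
ΣF_y = 0: B_y − 3.2·347 − 230 = 0 → B_y = 1340 N.
ΣM about B: M_B − (3.2·347)·266.5 − 230·421 − 84500 = 0 → M_B = 477300 N·mm.

B_x = 0, B_y = 1340 N, M_B = 477300 N·mm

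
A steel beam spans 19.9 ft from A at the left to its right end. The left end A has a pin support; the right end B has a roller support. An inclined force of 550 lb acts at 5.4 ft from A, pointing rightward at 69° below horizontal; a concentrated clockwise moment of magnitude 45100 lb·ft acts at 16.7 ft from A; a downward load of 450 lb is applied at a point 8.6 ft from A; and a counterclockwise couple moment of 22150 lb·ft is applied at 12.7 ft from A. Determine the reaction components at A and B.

A_x = -197.1 lb, A_y = -523.6 lb, B_y = 1487 lb

Moments about A: B_y·19.9 − 550·sin69°·5.4 − 45100 − 450·8.6 + 22150 = 0 → B_y = 29592.7/19.9 = 1487.07 ≈ 1487 lb.
ΣF_y = 0: A_y + 1487.07 − 550·sin69° − 450 = 0 → A_y = -523.6 lb.
ΣF_x = 0: A_x + 550·cos69° = 0 → A_x = -197.1 lb.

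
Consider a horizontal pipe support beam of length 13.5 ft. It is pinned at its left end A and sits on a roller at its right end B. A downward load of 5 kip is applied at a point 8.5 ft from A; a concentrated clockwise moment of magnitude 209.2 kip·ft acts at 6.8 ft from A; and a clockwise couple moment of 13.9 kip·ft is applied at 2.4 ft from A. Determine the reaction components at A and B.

Moments about A: B_y·13.5 − 5·8.5 − 209.2 − 13.9 = 0 → B_y = 265.6/13.5 = 19.6741 ≈ 19.67 kip.
ΣF_y = 0: A_y + 19.6741 − 5 = 0 → A_y = -14.67 kip.
ΣF_x = 0: no horizontal applied forces, so A_x = 0.

A_x = 0, A_y = -14.67 kip, B_y = 19.67 kip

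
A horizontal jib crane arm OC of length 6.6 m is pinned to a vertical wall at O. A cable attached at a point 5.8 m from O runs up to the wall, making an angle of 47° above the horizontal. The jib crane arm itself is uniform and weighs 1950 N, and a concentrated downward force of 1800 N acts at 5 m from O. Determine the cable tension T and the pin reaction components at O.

T = 3639 N, O_x = 2482 N, O_y = 1089 N

ΣM about O: T·sin47°·5.8 − 1950·3.3 − 1800·5 = 0 → T = 15435/(5.8·0.731354) = 3638.74 ≈ 3639 N.
ΣF_x = 0: O_x − T·cos47° = 0 → O_x = 3638.74 × 0.681998 = 2482 N.
ΣF_y = 0: O_y + T·sin47° − 1950 − 1800 = 0 → O_y = 3750 − 3638.74 × 0.731354 = 1089 N.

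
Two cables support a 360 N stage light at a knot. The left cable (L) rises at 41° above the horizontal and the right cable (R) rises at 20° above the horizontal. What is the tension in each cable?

ΣF_x = 0: −T_L·cos41° + T_R·cos20° = 0 → T_R = 0.803145·T_L.
ΣF_y = 0: T_L·sin41° + T_R·sin20° = 360.
Substitute: T_L·(0.656059 + 0.803145·0.34202) = 360 → T_L = 386.785 ≈ 386.8 N.
Then T_R = 0.803145 × 386.785 = 310.6 N.

T_L = 386.8 N, T_R = 310.6 N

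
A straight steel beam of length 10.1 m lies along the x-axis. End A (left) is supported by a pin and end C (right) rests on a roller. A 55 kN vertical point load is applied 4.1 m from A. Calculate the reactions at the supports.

A_x = 0, A_y = 32.67 kN, C_y = 22.33 kN

Moments about A: C_y·10.1 − 55·4.1 = 0 → C_y = 225.5/10.1 = 22.3267 ≈ 22.33 kN.
ΣF_y = 0: A_y + 22.3267 − 55 = 0 → A_y = 32.67 kN.
ΣF_x = 0: no horizontal applied forces, so A_x = 0.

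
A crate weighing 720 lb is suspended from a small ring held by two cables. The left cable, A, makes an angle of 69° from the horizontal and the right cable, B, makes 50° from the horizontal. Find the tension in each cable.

T_A = 529.2 lb, T_B = 295.0 lb

ΣF_x = 0: −T_A·cos69° + T_B·cos50° = 0 → T_B = 0.557522·T_A.
ΣF_y = 0: T_A·sin69° + T_B·sin50° = 720.
Substitute: T_A·(0.93358 + 0.557522·0.766044) = 720 → T_A = 529.152 ≈ 529.2 lb.
Then T_B = 0.557522 × 529.152 = 295.0 lb.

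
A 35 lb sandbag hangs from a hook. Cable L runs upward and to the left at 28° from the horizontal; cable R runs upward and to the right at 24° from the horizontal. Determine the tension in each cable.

T_L = 40.58 lb, T_R = 39.22 lb

ΣF_x = 0: −T_L·cos28° + T_R·cos24° = 0 → T_R = 0.966506·T_L.
ΣF_y = 0: T_L·sin28° + T_R·sin24° = 35.
Substitute: T_L·(0.469472 + 0.966506·0.406737) = 35 → T_L = 40.5757 ≈ 40.58 lb.
Then T_R = 0.966506 × 40.5757 = 39.22 lb.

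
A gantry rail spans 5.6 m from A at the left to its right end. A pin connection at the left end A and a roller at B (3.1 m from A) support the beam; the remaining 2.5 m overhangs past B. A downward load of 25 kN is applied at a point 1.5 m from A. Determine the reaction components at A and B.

A_x = 0, A_y = 12.90 kN, B_y = 12.10 kN

Taking moments about A: B_y·3.1 − 25·1.5 = 0 → B_y = 37.5/3.1 = 12.0968 ≈ 12.10 kN.
ΣF_y = 0: A_y + 12.0968 − 25 = 0 → A_y = 12.90 kN.
ΣF_x = 0: no horizontal applied forces, so A_x = 0.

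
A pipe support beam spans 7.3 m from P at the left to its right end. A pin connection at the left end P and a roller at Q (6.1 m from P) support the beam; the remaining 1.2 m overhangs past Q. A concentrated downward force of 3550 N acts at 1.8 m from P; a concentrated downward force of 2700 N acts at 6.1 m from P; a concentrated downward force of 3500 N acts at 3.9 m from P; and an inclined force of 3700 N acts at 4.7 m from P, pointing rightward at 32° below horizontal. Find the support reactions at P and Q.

P_x = -3138 N, P_y = 4215 N, Q_y = 7496 N

Taking moments about P: Q_y·6.1 − 3550·1.8 − 2700·6.1 − 3500·3.9 − 3700·sin32°·4.7 = 0 → Q_y = 45725.3/6.1 = 7495.95 ≈ 7496 N.
ΣF_y = 0: P_y + 7495.95 − 3550 − 2700 − 3500 − 3700·sin32° = 0 → P_y = 4215 N.
ΣF_x = 0: P_x + 3700·cos32° = 0 → P_x = -3138 N.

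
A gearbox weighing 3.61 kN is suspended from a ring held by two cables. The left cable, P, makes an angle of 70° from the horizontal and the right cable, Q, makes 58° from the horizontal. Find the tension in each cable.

ΣF_x = 0: −T_P·cos70° + T_Q·cos58° = 0 → T_Q = 0.645419·T_P.
ΣF_y = 0: T_P·sin70° + T_Q·sin58° = 3.61.
Substitute: T_P·(0.939693 + 0.645419·0.848048) = 3.61 → T_P = 2.42764 ≈ 2.428 kN.
Then T_Q = 0.645419 × 2.42764 = 1.567 kN.

T_P = 2.428 kN, T_Q = 1.567 kN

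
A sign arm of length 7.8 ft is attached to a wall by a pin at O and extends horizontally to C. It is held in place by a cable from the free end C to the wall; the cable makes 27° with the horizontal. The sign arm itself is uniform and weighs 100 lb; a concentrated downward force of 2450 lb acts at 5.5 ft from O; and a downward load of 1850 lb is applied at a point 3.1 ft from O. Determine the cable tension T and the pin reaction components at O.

ΣM about O: T·sin27°·7.8 − 100·3.9 − 2450·5.5 − 1850·3.1 = 0 → T = 19600/(7.8·0.45399) = 5534.97 ≈ 5535 lb.
ΣF_x = 0: O_x − T·cos27° = 0 → O_x = 5534.97 × 0.891007 = 4932 lb.
ΣF_y = 0: O_y + T·sin27° − 100 − 2450 − 1850 = 0 → O_y = 4400 − 5534.97 × 0.45399 = 1887 lb.

T = 5535 lb, O_x = 4932 lb, O_y = 1887 lb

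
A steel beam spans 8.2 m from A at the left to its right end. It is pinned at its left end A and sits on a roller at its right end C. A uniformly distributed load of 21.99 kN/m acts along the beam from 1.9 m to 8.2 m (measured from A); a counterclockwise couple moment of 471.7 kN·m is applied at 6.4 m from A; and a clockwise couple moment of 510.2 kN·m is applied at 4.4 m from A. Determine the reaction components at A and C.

A_x = 0, A_y = 48.52 kN, C_y = 90.01 kN

Resultant of the distributed load: 21.99 × 6.3 = 138.537 kN at 5.05 m from A.
ΣM about A: C_y·8.2 − (21.99·6.3)·5.05 + 471.7 − 510.2 = 0 → C_y = 738.11185/8.2 = 90.0136 ≈ 90.01 kN.
ΣF_y = 0: A_y + 90.0136 − 21.99·6.3 = 0 → A_y = 48.52 kN.
ΣF_x = 0: no horizontal applied forces, so A_x = 0.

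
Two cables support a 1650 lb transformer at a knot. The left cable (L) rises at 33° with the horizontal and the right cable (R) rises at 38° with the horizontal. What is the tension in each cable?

T_L = 1375 lb, T_R = 1464 lb

ΣF_x = 0: −T_L·cos33° + T_R·cos38° = 0 → T_R = 1.06429·T_L.
ΣF_y = 0: T_L·sin33° + T_R·sin38° = 1650.
Substitute: T_L·(0.544639 + 1.06429·0.615661) = 1650 → T_L = 1375.14 ≈ 1375 lb.
Then T_R = 1.06429 × 1375.14 = 1464 lb.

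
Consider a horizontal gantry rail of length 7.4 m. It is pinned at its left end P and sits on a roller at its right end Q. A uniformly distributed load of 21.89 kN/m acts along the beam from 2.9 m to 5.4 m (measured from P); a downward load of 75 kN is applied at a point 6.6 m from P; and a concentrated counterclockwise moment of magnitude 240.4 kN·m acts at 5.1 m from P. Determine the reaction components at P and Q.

Resultant of the distributed load: 21.89 × 2.5 = 54.725 kN at 4.15 m from P.
Moments about P: Q_y·7.4 − (21.89·2.5)·4.15 − 75·6.6 + 240.4 = 0 → Q_y = 481.70875/7.4 = 65.0958 ≈ 65.10 kN.
ΣF_y = 0: P_y + 65.0958 − 21.89·2.5 − 75 = 0 → P_y = 64.63 kN.
ΣF_x = 0: no horizontal applied forces, so P_x = 0.

P_x = 0, P_y = 64.63 kN, Q_y = 65.10 kN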